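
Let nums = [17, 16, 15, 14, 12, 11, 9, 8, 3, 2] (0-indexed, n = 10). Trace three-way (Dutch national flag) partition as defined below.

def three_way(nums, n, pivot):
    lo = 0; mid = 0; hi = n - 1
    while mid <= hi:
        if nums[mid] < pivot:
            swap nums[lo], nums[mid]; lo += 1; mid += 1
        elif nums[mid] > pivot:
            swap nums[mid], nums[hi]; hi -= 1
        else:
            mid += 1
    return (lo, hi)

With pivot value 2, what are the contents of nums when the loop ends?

pivot = 2; lo=0, mid=0, hi=9
nums[mid]=17>2: swap nums[0],nums[9]; hi=8 → [2, 16, 15, 14, 12, 11, 9, 8, 3, 17]
nums[mid]=2=2: mid=1
nums[mid]=16>2: swap nums[1],nums[8]; hi=7 → [2, 3, 15, 14, 12, 11, 9, 8, 16, 17]
nums[mid]=3>2: swap nums[1],nums[7]; hi=6 → [2, 8, 15, 14, 12, 11, 9, 3, 16, 17]
nums[mid]=8>2: swap nums[1],nums[6]; hi=5 → [2, 9, 15, 14, 12, 11, 8, 3, 16, 17]
nums[mid]=9>2: swap nums[1],nums[5]; hi=4 → [2, 11, 15, 14, 12, 9, 8, 3, 16, 17]
nums[mid]=11>2: swap nums[1],nums[4]; hi=3 → [2, 12, 15, 14, 11, 9, 8, 3, 16, 17]
nums[mid]=12>2: swap nums[1],nums[3]; hi=2 → [2, 14, 15, 12, 11, 9, 8, 3, 16, 17]
nums[mid]=14>2: swap nums[1],nums[2]; hi=1 → [2, 15, 14, 12, 11, 9, 8, 3, 16, 17]
nums[mid]=15>2: swap nums[1],nums[1]; hi=0 → [2, 15, 14, 12, 11, 9, 8, 3, 16, 17]
end: lo=0, hi=0; nums = [2, 15, 14, 12, 11, 9, 8, 3, 16, 17]

[2, 15, 14, 12, 11, 9, 8, 3, 16, 17]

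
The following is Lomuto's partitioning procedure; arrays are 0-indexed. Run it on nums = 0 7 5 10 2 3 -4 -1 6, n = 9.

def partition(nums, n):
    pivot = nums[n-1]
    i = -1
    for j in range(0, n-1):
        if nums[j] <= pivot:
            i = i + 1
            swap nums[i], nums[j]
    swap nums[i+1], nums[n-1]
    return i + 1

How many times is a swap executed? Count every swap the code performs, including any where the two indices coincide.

7

pivot = nums[8] = 6; i = -1
j=0: nums[0]=0 ≤ 6 → i=0, swap nums[0],nums[0] (no change) → 0 7 5 10 2 3 -4 -1 6
j=1: nums[1]=7 > 6 → no swap
j=2: nums[2]=5 ≤ 6 → i=1, swap nums[1],nums[2] → 0 5 7 10 2 3 -4 -1 6
j=3: nums[3]=10 > 6 → no swap
j=4: nums[4]=2 ≤ 6 → i=2, swap nums[2],nums[4] → 0 5 2 10 7 3 -4 -1 6
j=5: nums[5]=3 ≤ 6 → i=3, swap nums[3],nums[5] → 0 5 2 3 7 10 -4 -1 6
j=6: nums[6]=-4 ≤ 6 → i=4, swap nums[4],nums[6] → 0 5 2 3 -4 10 7 -1 6
j=7: nums[7]=-1 ≤ 6 → i=5, swap nums[5],nums[7] → 0 5 2 3 -4 -1 7 10 6
final swap nums[6],nums[8] → 0 5 2 3 -4 -1 6 10 7; return 6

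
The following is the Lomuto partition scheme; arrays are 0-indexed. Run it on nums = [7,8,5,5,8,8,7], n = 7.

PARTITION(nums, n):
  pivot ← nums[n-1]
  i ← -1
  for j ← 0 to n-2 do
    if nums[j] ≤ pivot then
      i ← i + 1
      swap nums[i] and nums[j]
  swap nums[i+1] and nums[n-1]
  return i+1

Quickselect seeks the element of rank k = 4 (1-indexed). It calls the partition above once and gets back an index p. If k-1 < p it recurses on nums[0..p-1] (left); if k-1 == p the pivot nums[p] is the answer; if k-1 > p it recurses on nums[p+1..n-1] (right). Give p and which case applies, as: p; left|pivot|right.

pivot = nums[6] = 7; i = -1
j=0: nums[0]=7 ≤ 7 → i=0, swap nums[0],nums[0] (no change) → [7,8,5,5,8,8,7]
j=1: nums[1]=8 > 7 → no swap
j=2: nums[2]=5 ≤ 7 → i=1, swap nums[1],nums[2] → [7,5,8,5,8,8,7]
j=3: nums[3]=5 ≤ 7 → i=2, swap nums[2],nums[3] → [7,5,5,8,8,8,7]
j=4: nums[4]=8 > 7 → no swap
j=5: nums[5]=8 > 7 → no swap
final swap nums[3],nums[6] → [7,5,5,7,8,8,8]; return 3
p = 3; k-1 = 3 == 3 ⇒ pivot

3; pivot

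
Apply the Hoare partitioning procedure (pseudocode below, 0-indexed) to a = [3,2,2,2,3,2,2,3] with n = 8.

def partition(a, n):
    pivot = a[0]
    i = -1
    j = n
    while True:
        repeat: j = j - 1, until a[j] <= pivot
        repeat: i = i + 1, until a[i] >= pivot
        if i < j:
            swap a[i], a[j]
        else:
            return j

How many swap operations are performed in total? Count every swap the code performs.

2

pivot = a[0] = 3; i = -1, j = 8
j→7 (a[7]=3≤3), i→0 (a[0]=3≥3); i<j, swap → [3,2,2,2,3,2,2,3]
j→6 (a[6]=2≤3), i→4 (a[4]=3≥3); i<j, swap → [3,2,2,2,2,2,3,3]
j→5, i→6; i≥j, return j=5. a = [3,2,2,2,2,2,3,3]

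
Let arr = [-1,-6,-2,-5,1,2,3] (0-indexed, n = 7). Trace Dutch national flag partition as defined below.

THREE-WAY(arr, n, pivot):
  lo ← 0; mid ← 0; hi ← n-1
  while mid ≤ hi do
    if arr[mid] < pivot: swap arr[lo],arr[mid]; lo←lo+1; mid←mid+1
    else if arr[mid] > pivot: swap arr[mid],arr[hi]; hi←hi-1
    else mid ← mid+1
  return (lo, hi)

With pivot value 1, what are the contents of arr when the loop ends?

lo=0 mid=0 hi=6
-1<1: swap(0,0), lo=1 mid=1 ⇒ [-1,-6,-2,-5,1,2,3]
-6<1: swap(1,1), lo=2 mid=2 ⇒ [-1,-6,-2,-5,1,2,3]
-2<1: swap(2,2), lo=3 mid=3 ⇒ [-1,-6,-2,-5,1,2,3]
-5<1: swap(3,3), lo=4 mid=4 ⇒ [-1,-6,-2,-5,1,2,3]
1=1: mid=5
2>1: swap(5,6), hi=5 ⇒ [-1,-6,-2,-5,1,3,2]
3>1: swap(5,5), hi=4 ⇒ [-1,-6,-2,-5,1,3,2]
done. lo=4 hi=4; arr=[-1,-6,-2,-5,1,3,2]

[-1,-6,-2,-5,1,3,2]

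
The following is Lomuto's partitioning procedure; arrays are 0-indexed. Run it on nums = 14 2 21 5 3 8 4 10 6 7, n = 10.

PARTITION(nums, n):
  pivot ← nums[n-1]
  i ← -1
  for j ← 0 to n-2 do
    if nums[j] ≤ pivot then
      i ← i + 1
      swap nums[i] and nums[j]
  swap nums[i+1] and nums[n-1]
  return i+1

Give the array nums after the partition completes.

2 5 3 4 6 7 14 10 21 8

pivot = nums[9] = 7; i = -1
j=0: nums[0]=14 > 7 → no swap
j=1: nums[1]=2 ≤ 7 → i=0, swap nums[0],nums[1] → 2 14 21 5 3 8 4 10 6 7
j=2: nums[2]=21 > 7 → no swap
j=3: nums[3]=5 ≤ 7 → i=1, swap nums[1],nums[3] → 2 5 21 14 3 8 4 10 6 7
j=4: nums[4]=3 ≤ 7 → i=2, swap nums[2],nums[4] → 2 5 3 14 21 8 4 10 6 7
j=5: nums[5]=8 > 7 → no swap
j=6: nums[6]=4 ≤ 7 → i=3, swap nums[3],nums[6] → 2 5 3 4 21 8 14 10 6 7
j=7: nums[7]=10 > 7 → no swap
j=8: nums[8]=6 ≤ 7 → i=4, swap nums[4],nums[8] → 2 5 3 4 6 8 14 10 21 7
final swap nums[5],nums[9] → 2 5 3 4 6 7 14 10 21 8; return 5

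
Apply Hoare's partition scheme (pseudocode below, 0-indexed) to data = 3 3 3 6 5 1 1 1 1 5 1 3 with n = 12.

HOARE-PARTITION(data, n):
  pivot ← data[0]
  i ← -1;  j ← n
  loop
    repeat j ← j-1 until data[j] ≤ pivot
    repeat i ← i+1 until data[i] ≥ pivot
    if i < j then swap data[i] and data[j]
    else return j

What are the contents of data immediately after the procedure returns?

3 1 1 1 1 1 5 6 3 5 3 3

pivot=3
j stops at 11 (3), i stops at 0 (3); swap ⇒ 3 3 3 6 5 1 1 1 1 5 1 3
j stops at 10 (1), i stops at 1 (3); swap ⇒ 3 1 3 6 5 1 1 1 1 5 3 3
j stops at 8 (1), i stops at 2 (3); swap ⇒ 3 1 1 6 5 1 1 1 3 5 3 3
j stops at 7 (1), i stops at 3 (6); swap ⇒ 3 1 1 1 5 1 1 6 3 5 3 3
j stops at 6 (1), i stops at 4 (5); swap ⇒ 3 1 1 1 1 1 5 6 3 5 3 3
j stops at 5, i stops at 6; i≥j ⇒ return 5. data=3 1 1 1 1 1 5 6 3 5 3 3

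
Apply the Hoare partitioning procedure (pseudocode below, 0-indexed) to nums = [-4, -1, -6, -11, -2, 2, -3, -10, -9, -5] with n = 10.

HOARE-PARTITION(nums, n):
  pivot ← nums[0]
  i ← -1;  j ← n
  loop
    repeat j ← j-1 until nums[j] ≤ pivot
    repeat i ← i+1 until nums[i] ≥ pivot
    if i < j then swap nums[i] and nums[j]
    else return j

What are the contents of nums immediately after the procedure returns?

pivot = nums[0] = -4; i = -1, j = 10
j→9 (nums[9]=-5≤-4), i→0 (nums[0]=-4≥-4); i<j, swap → [-5, -1, -6, -11, -2, 2, -3, -10, -9, -4]
j→8 (nums[8]=-9≤-4), i→1 (nums[1]=-1≥-4); i<j, swap → [-5, -9, -6, -11, -2, 2, -3, -10, -1, -4]
j→7 (nums[7]=-10≤-4), i→4 (nums[4]=-2≥-4); i<j, swap → [-5, -9, -6, -11, -10, 2, -3, -2, -1, -4]
j→4, i→5; i≥j, return j=4. nums = [-5, -9, -6, -11, -10, 2, -3, -2, -1, -4]

[-5, -9, -6, -11, -10, 2, -3, -2, -1, -4]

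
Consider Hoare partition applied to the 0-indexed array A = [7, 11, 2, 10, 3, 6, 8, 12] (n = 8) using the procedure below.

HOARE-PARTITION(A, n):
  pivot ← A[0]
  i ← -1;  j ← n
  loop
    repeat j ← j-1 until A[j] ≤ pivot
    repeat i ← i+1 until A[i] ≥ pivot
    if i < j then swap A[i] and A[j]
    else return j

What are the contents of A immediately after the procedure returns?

[6, 3, 2, 10, 11, 7, 8, 12]

pivot=7
j stops at 5 (6), i stops at 0 (7); swap ⇒ [6, 11, 2, 10, 3, 7, 8, 12]
j stops at 4 (3), i stops at 1 (11); swap ⇒ [6, 3, 2, 10, 11, 7, 8, 12]
j stops at 2, i stops at 3; i≥j ⇒ return 2. A=[6, 3, 2, 10, 11, 7, 8, 12]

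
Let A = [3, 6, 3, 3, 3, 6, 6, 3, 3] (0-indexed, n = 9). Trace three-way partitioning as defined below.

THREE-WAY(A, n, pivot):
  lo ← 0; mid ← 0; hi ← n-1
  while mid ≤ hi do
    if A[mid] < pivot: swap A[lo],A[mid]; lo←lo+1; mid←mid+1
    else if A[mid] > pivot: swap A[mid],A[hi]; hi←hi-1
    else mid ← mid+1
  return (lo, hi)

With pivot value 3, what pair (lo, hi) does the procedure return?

pivot = 3; lo=0, mid=0, hi=8
A[mid]=3=3: mid=1
A[mid]=6>3: swap A[1],A[8]; hi=7 → [3, 3, 3, 3, 3, 6, 6, 3, 6]
A[mid]=3=3: mid=2
A[mid]=3=3: mid=3
A[mid]=3=3: mid=4
A[mid]=3=3: mid=5
A[mid]=6>3: swap A[5],A[7]; hi=6 → [3, 3, 3, 3, 3, 3, 6, 6, 6]
A[mid]=3=3: mid=6
A[mid]=6>3: swap A[6],A[6]; hi=5 → [3, 3, 3, 3, 3, 3, 6, 6, 6]
end: lo=0, hi=5; A = [3, 3, 3, 3, 3, 3, 6, 6, 6]

(0, 5)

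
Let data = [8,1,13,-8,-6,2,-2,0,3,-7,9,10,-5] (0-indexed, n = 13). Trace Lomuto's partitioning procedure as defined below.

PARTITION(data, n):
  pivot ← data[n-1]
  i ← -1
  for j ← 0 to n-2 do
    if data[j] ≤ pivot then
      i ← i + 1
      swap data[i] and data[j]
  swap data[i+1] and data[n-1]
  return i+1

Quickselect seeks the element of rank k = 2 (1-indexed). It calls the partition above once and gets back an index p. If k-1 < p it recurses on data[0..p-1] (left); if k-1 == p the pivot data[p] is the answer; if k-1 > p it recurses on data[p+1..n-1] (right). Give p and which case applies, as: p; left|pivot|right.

pivot = data[12] = -5; i = -1
j=0: data[0]=8 > -5 → no swap
j=1: data[1]=1 > -5 → no swap
j=2: data[2]=13 > -5 → no swap
j=3: data[3]=-8 ≤ -5 → i=0, swap data[0],data[3] → [-8,1,13,8,-6,2,-2,0,3,-7,9,10,-5]
j=4: data[4]=-6 ≤ -5 → i=1, swap data[1],data[4] → [-8,-6,13,8,1,2,-2,0,3,-7,9,10,-5]
j=5: data[5]=2 > -5 → no swap
j=6: data[6]=-2 > -5 → no swap
j=7: data[7]=0 > -5 → no swap
j=8: data[8]=3 > -5 → no swap
j=9: data[9]=-7 ≤ -5 → i=2, swap data[2],data[9] → [-8,-6,-7,8,1,2,-2,0,3,13,9,10,-5]
j=10: data[10]=9 > -5 → no swap
j=11: data[11]=10 > -5 → no swap
final swap data[3],data[12] → [-8,-6,-7,-5,1,2,-2,0,3,13,9,10,8]; return 3
p = 3; k-1 = 1 < 3 ⇒ left

3; left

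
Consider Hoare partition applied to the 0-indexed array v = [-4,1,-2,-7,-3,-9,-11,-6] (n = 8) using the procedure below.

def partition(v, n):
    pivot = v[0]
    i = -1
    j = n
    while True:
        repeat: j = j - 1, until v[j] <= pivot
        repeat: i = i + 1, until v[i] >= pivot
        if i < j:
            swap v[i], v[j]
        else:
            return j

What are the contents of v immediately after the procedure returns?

[-6,-11,-9,-7,-3,-2,1,-4]

pivot = v[0] = -4; i = -1, j = 8
j→7 (v[7]=-6≤-4), i→0 (v[0]=-4≥-4); i<j, swap → [-6,1,-2,-7,-3,-9,-11,-4]
j→6 (v[6]=-11≤-4), i→1 (v[1]=1≥-4); i<j, swap → [-6,-11,-2,-7,-3,-9,1,-4]
j→5 (v[5]=-9≤-4), i→2 (v[2]=-2≥-4); i<j, swap → [-6,-11,-9,-7,-3,-2,1,-4]
j→3, i→4; i≥j, return j=3. v = [-6,-11,-9,-7,-3,-2,1,-4]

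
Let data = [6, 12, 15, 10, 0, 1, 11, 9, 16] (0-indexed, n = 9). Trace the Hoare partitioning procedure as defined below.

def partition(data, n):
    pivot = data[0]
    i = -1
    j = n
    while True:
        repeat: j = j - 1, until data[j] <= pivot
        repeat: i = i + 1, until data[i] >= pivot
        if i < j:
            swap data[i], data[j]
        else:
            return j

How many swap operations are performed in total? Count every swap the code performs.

2

pivot = data[0] = 6; i = -1, j = 9
j→5 (data[5]=1≤6), i→0 (data[0]=6≥6); i<j, swap → [1, 12, 15, 10, 0, 6, 11, 9, 16]
j→4 (data[4]=0≤6), i→1 (data[1]=12≥6); i<j, swap → [1, 0, 15, 10, 12, 6, 11, 9, 16]
j→1, i→2; i≥j, return j=1. data = [1, 0, 15, 10, 12, 6, 11, 9, 16]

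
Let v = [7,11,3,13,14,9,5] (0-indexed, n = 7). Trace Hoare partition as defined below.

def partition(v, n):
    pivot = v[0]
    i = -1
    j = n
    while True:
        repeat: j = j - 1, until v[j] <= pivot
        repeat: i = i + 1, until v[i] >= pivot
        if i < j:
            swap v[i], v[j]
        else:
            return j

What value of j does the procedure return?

1

pivot = v[0] = 7; i = -1, j = 7
j→6 (v[6]=5≤7), i→0 (v[0]=7≥7); i<j, swap → [5,11,3,13,14,9,7]
j→2 (v[2]=3≤7), i→1 (v[1]=11≥7); i<j, swap → [5,3,11,13,14,9,7]
j→1, i→2; i≥j, return j=1. v = [5,3,11,13,14,9,7]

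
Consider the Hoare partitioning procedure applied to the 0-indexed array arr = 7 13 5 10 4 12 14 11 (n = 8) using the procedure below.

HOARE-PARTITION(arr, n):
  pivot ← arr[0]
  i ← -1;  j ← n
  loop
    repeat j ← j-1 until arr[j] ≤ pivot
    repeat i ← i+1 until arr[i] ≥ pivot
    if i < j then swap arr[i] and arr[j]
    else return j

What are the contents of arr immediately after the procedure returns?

4 5 13 10 7 12 14 11

pivot=7
j stops at 4 (4), i stops at 0 (7); swap ⇒ 4 13 5 10 7 12 14 11
j stops at 2 (5), i stops at 1 (13); swap ⇒ 4 5 13 10 7 12 14 11
j stops at 1, i stops at 2; i≥j ⇒ return 1. arr=4 5 13 10 7 12 14 11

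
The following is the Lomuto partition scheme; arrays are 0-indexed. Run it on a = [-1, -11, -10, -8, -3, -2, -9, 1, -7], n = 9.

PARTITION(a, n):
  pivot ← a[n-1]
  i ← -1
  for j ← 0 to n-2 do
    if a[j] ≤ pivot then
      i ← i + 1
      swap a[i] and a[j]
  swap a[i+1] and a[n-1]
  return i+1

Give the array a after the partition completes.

[-11, -10, -8, -9, -7, -2, -1, 1, -3]

pivot = a[8] = -7; i = -1
j=0: a[0]=-1 > -7 → no swap
j=1: a[1]=-11 ≤ -7 → i=0, swap a[0],a[1] → [-11, -1, -10, -8, -3, -2, -9, 1, -7]
j=2: a[2]=-10 ≤ -7 → i=1, swap a[1],a[2] → [-11, -10, -1, -8, -3, -2, -9, 1, -7]
j=3: a[3]=-8 ≤ -7 → i=2, swap a[2],a[3] → [-11, -10, -8, -1, -3, -2, -9, 1, -7]
j=4: a[4]=-3 > -7 → no swap
j=5: a[5]=-2 > -7 → no swap
j=6: a[6]=-9 ≤ -7 → i=3, swap a[3],a[6] → [-11, -10, -8, -9, -3, -2, -1, 1, -7]
j=7: a[7]=1 > -7 → no swap
final swap a[4],a[8] → [-11, -10, -8, -9, -7, -2, -1, 1, -3]; return 4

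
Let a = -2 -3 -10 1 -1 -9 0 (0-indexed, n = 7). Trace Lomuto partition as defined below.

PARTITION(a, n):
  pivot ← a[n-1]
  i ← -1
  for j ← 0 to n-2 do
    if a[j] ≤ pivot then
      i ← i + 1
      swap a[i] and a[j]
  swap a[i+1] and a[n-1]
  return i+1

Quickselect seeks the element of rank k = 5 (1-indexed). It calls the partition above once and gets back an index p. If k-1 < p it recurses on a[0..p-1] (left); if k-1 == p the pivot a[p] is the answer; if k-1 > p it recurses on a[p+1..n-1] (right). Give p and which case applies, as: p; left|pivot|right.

5; left

pivot=0, i=-1
j=0: -2≤0, i=0, swap(0,0) ⇒ -2 -3 -10 1 -1 -9 0
j=1: -3≤0, i=1, swap(1,1) ⇒ -2 -3 -10 1 -1 -9 0
j=2: -10≤0, i=2, swap(2,2) ⇒ -2 -3 -10 1 -1 -9 0
j=3: 1>0, skip
j=4: -1≤0, i=3, swap(3,4) ⇒ -2 -3 -10 -1 1 -9 0
j=5: -9≤0, i=4, swap(4,5) ⇒ -2 -3 -10 -1 -9 1 0
swap(5,6) ⇒ -2 -3 -10 -1 -9 0 1; return 5
p = 5; k-1 = 4 < 5 ⇒ left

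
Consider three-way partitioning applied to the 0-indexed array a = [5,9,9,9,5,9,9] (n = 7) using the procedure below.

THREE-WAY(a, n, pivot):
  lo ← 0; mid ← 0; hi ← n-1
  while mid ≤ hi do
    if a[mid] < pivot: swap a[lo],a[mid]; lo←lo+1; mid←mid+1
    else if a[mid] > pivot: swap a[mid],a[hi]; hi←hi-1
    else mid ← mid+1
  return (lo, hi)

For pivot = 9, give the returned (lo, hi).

lo=0 mid=0 hi=6
5<9: swap(0,0), lo=1 mid=1 ⇒ [5,9,9,9,5,9,9]
9=9: mid=2
9=9: mid=3
9=9: mid=4
5<9: swap(1,4), lo=2 mid=5 ⇒ [5,5,9,9,9,9,9]
9=9: mid=6
9=9: mid=7
done. lo=2 hi=6; a=[5,5,9,9,9,9,9]

(2, 6)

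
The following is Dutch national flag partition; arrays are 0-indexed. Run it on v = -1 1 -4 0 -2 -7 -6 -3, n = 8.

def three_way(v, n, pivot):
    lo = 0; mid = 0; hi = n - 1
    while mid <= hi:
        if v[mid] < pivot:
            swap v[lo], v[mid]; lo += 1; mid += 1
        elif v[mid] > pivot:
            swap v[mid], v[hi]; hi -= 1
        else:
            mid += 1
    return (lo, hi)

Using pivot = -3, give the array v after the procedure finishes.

-6 -4 -7 -3 -2 0 1 -1

pivot = -3; lo=0, mid=0, hi=7
v[mid]=-1>-3: swap v[0],v[7]; hi=6 → -3 1 -4 0 -2 -7 -6 -1
v[mid]=-3=-3: mid=1
v[mid]=1>-3: swap v[1],v[6]; hi=5 → -3 -6 -4 0 -2 -7 1 -1
v[mid]=-6<-3: swap v[0],v[1]; lo=1,mid=2 → -6 -3 -4 0 -2 -7 1 -1
v[mid]=-4<-3: swap v[1],v[2]; lo=2,mid=3 → -6 -4 -3 0 -2 -7 1 -1
v[mid]=0>-3: swap v[3],v[5]; hi=4 → -6 -4 -3 -7 -2 0 1 -1
v[mid]=-7<-3: swap v[2],v[3]; lo=3,mid=4 → -6 -4 -7 -3 -2 0 1 -1
v[mid]=-2>-3: swap v[4],v[4]; hi=3 → -6 -4 -7 -3 -2 0 1 -1
end: lo=3, hi=3; v = -6 -4 -7 -3 -2 0 1 -1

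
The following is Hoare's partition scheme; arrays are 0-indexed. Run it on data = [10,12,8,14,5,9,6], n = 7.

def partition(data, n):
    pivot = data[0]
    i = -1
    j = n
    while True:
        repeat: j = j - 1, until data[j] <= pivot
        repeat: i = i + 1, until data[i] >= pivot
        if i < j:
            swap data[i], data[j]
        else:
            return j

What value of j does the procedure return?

pivot = data[0] = 10; i = -1, j = 7
j→6 (data[6]=6≤10), i→0 (data[0]=10≥10); i<j, swap → [6,12,8,14,5,9,10]
j→5 (data[5]=9≤10), i→1 (data[1]=12≥10); i<j, swap → [6,9,8,14,5,12,10]
j→4 (data[4]=5≤10), i→3 (data[3]=14≥10); i<j, swap → [6,9,8,5,14,12,10]
j→3, i→4; i≥j, return j=3. data = [6,9,8,5,14,12,10]

3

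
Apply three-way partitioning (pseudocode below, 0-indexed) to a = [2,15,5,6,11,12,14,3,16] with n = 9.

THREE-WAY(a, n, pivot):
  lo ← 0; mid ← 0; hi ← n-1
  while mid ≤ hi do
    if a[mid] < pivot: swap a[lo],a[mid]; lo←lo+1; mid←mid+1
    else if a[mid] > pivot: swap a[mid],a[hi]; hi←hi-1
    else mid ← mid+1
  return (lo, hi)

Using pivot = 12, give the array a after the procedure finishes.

lo=0 mid=0 hi=8
2<12: swap(0,0), lo=1 mid=1 ⇒ [2,15,5,6,11,12,14,3,16]
15>12: swap(1,8), hi=7 ⇒ [2,16,5,6,11,12,14,3,15]
16>12: swap(1,7), hi=6 ⇒ [2,3,5,6,11,12,14,16,15]
3<12: swap(1,1), lo=2 mid=2 ⇒ [2,3,5,6,11,12,14,16,15]
5<12: swap(2,2), lo=3 mid=3 ⇒ [2,3,5,6,11,12,14,16,15]
6<12: swap(3,3), lo=4 mid=4 ⇒ [2,3,5,6,11,12,14,16,15]
11<12: swap(4,4), lo=5 mid=5 ⇒ [2,3,5,6,11,12,14,16,15]
12=12: mid=6
14>12: swap(6,6), hi=5 ⇒ [2,3,5,6,11,12,14,16,15]
done. lo=5 hi=5; a=[2,3,5,6,11,12,14,16,15]

[2,3,5,6,11,12,14,16,15]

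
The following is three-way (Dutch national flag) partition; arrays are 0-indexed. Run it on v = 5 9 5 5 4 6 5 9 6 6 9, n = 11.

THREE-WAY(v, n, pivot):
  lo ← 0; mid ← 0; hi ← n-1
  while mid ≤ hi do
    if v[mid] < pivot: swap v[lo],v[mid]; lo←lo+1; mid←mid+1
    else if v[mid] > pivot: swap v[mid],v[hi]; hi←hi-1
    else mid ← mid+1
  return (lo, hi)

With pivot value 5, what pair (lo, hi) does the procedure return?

lo=0 mid=0 hi=10
5=5: mid=1
9>5: swap(1,10), hi=9 ⇒ 5 9 5 5 4 6 5 9 6 6 9
9>5: swap(1,9), hi=8 ⇒ 5 6 5 5 4 6 5 9 6 9 9
6>5: swap(1,8), hi=7 ⇒ 5 6 5 5 4 6 5 9 6 9 9
6>5: swap(1,7), hi=6 ⇒ 5 9 5 5 4 6 5 6 6 9 9
9>5: swap(1,6), hi=5 ⇒ 5 5 5 5 4 6 9 6 6 9 9
5=5: mid=2
5=5: mid=3
5=5: mid=4
4<5: swap(0,4), lo=1 mid=5 ⇒ 4 5 5 5 5 6 9 6 6 9 9
6>5: swap(5,5), hi=4 ⇒ 4 5 5 5 5 6 9 6 6 9 9
done. lo=1 hi=4; v=4 5 5 5 5 6 9 6 6 9 9

(1, 4)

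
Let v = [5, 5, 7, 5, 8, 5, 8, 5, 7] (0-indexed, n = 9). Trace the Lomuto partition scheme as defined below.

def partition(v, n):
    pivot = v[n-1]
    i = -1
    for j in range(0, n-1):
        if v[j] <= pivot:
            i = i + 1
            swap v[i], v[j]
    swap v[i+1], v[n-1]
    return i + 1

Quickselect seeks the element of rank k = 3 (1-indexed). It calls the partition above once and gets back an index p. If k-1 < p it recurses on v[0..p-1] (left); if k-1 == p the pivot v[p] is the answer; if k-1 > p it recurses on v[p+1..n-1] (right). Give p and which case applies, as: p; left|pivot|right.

pivot=7, i=-1
j=0: 5≤7, i=0, swap(0,0) ⇒ [5, 5, 7, 5, 8, 5, 8, 5, 7]
j=1: 5≤7, i=1, swap(1,1) ⇒ [5, 5, 7, 5, 8, 5, 8, 5, 7]
j=2: 7≤7, i=2, swap(2,2) ⇒ [5, 5, 7, 5, 8, 5, 8, 5, 7]
j=3: 5≤7, i=3, swap(3,3) ⇒ [5, 5, 7, 5, 8, 5, 8, 5, 7]
j=4: 8>7, skip
j=5: 5≤7, i=4, swap(4,5) ⇒ [5, 5, 7, 5, 5, 8, 8, 5, 7]
j=6: 8>7, skip
j=7: 5≤7, i=5, swap(5,7) ⇒ [5, 5, 7, 5, 5, 5, 8, 8, 7]
swap(6,8) ⇒ [5, 5, 7, 5, 5, 5, 7, 8, 8]; return 6
p = 6; k-1 = 2 < 6 ⇒ left

6; left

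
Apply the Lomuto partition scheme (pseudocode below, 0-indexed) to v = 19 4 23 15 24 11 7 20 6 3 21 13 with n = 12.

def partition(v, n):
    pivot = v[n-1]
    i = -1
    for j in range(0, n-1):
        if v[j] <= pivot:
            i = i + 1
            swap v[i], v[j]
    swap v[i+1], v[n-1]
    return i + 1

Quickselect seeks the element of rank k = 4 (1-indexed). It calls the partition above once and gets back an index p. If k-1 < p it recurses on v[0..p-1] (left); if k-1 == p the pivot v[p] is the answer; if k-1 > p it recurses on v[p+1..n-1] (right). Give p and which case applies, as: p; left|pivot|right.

5; left

pivot = v[11] = 13; i = -1
j=0: v[0]=19 > 13 → no swap
j=1: v[1]=4 ≤ 13 → i=0, swap v[0],v[1] → 4 19 23 15 24 11 7 20 6 3 21 13
j=2: v[2]=23 > 13 → no swap
j=3: v[3]=15 > 13 → no swap
j=4: v[4]=24 > 13 → no swap
j=5: v[5]=11 ≤ 13 → i=1, swap v[1],v[5] → 4 11 23 15 24 19 7 20 6 3 21 13
j=6: v[6]=7 ≤ 13 → i=2, swap v[2],v[6] → 4 11 7 15 24 19 23 20 6 3 21 13
j=7: v[7]=20 > 13 → no swap
j=8: v[8]=6 ≤ 13 → i=3, swap v[3],v[8] → 4 11 7 6 24 19 23 20 15 3 21 13
j=9: v[9]=3 ≤ 13 → i=4, swap v[4],v[9] → 4 11 7 6 3 19 23 20 15 24 21 13
j=10: v[10]=21 > 13 → no swap
final swap v[5],v[11] → 4 11 7 6 3 13 23 20 15 24 21 19; return 5
p = 5; k-1 = 3 < 5 ⇒ left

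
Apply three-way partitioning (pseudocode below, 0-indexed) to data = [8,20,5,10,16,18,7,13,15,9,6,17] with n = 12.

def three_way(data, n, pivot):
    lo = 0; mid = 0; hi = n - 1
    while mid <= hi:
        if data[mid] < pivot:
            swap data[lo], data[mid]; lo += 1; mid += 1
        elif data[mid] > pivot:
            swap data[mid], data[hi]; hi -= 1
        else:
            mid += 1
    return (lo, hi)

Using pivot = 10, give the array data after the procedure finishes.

lo=0 mid=0 hi=11
8<10: swap(0,0), lo=1 mid=1 ⇒ [8,20,5,10,16,18,7,13,15,9,6,17]
20>10: swap(1,11), hi=10 ⇒ [8,17,5,10,16,18,7,13,15,9,6,20]
17>10: swap(1,10), hi=9 ⇒ [8,6,5,10,16,18,7,13,15,9,17,20]
6<10: swap(1,1), lo=2 mid=2 ⇒ [8,6,5,10,16,18,7,13,15,9,17,20]
5<10: swap(2,2), lo=3 mid=3 ⇒ [8,6,5,10,16,18,7,13,15,9,17,20]
10=10: mid=4
16>10: swap(4,9), hi=8 ⇒ [8,6,5,10,9,18,7,13,15,16,17,20]
9<10: swap(3,4), lo=4 mid=5 ⇒ [8,6,5,9,10,18,7,13,15,16,17,20]
18>10: swap(5,8), hi=7 ⇒ [8,6,5,9,10,15,7,13,18,16,17,20]
15>10: swap(5,7), hi=6 ⇒ [8,6,5,9,10,13,7,15,18,16,17,20]
13>10: swap(5,6), hi=5 ⇒ [8,6,5,9,10,7,13,15,18,16,17,20]
7<10: swap(4,5), lo=5 mid=6 ⇒ [8,6,5,9,7,10,13,15,18,16,17,20]
done. lo=5 hi=5; data=[8,6,5,9,7,10,13,15,18,16,17,20]

[8,6,5,9,7,10,13,15,18,16,17,20]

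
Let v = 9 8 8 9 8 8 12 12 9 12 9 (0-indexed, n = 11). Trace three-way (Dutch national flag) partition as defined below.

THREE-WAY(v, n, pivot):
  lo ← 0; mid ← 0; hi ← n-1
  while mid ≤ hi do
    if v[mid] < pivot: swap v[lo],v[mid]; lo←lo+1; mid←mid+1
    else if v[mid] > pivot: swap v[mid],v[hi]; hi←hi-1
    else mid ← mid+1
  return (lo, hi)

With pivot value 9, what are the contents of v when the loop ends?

pivot = 9; lo=0, mid=0, hi=10
v[mid]=9=9: mid=1
v[mid]=8<9: swap v[0],v[1]; lo=1,mid=2 → 8 9 8 9 8 8 12 12 9 12 9
v[mid]=8<9: swap v[1],v[2]; lo=2,mid=3 → 8 8 9 9 8 8 12 12 9 12 9
v[mid]=9=9: mid=4
v[mid]=8<9: swap v[2],v[4]; lo=3,mid=5 → 8 8 8 9 9 8 12 12 9 12 9
v[mid]=8<9: swap v[3],v[5]; lo=4,mid=6 → 8 8 8 8 9 9 12 12 9 12 9
v[mid]=12>9: swap v[6],v[10]; hi=9 → 8 8 8 8 9 9 9 12 9 12 12
v[mid]=9=9: mid=7
v[mid]=12>9: swap v[7],v[9]; hi=8 → 8 8 8 8 9 9 9 12 9 12 12
v[mid]=12>9: swap v[7],v[8]; hi=7 → 8 8 8 8 9 9 9 9 12 12 12
v[mid]=9=9: mid=8
end: lo=4, hi=7; v = 8 8 8 8 9 9 9 9 12 12 12

8 8 8 8 9 9 9 9 12 12 12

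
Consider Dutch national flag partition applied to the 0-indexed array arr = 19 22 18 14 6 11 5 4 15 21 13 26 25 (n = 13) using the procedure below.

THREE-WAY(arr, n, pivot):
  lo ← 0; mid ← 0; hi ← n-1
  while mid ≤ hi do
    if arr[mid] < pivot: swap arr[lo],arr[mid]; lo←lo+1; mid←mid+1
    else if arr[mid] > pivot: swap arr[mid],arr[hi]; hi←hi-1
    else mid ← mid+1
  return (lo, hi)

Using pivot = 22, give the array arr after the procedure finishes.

19 18 14 6 11 5 4 15 21 13 22 25 26

pivot = 22; lo=0, mid=0, hi=12
arr[mid]=19<22: swap arr[0],arr[0]; lo=1,mid=1 → 19 22 18 14 6 11 5 4 15 21 13 26 25
arr[mid]=22=22: mid=2
arr[mid]=18<22: swap arr[1],arr[2]; lo=2,mid=3 → 19 18 22 14 6 11 5 4 15 21 13 26 25
arr[mid]=14<22: swap arr[2],arr[3]; lo=3,mid=4 → 19 18 14 22 6 11 5 4 15 21 13 26 25
arr[mid]=6<22: swap arr[3],arr[4]; lo=4,mid=5 → 19 18 14 6 22 11 5 4 15 21 13 26 25
arr[mid]=11<22: swap arr[4],arr[5]; lo=5,mid=6 → 19 18 14 6 11 22 5 4 15 21 13 26 25
arr[mid]=5<22: swap arr[5],arr[6]; lo=6,mid=7 → 19 18 14 6 11 5 22 4 15 21 13 26 25
arr[mid]=4<22: swap arr[6],arr[7]; lo=7,mid=8 → 19 18 14 6 11 5 4 22 15 21 13 26 25
arr[mid]=15<22: swap arr[7],arr[8]; lo=8,mid=9 → 19 18 14 6 11 5 4 15 22 21 13 26 25
arr[mid]=21<22: swap arr[8],arr[9]; lo=9,mid=10 → 19 18 14 6 11 5 4 15 21 22 13 26 25
arr[mid]=13<22: swap arr[9],arr[10]; lo=10,mid=11 → 19 18 14 6 11 5 4 15 21 13 22 26 25
arr[mid]=26>22: swap arr[11],arr[12]; hi=11 → 19 18 14 6 11 5 4 15 21 13 22 25 26
arr[mid]=25>22: swap arr[11],arr[11]; hi=10 → 19 18 14 6 11 5 4 15 21 13 22 25 26
end: lo=10, hi=10; arr = 19 18 14 6 11 5 4 15 21 13 22 25 26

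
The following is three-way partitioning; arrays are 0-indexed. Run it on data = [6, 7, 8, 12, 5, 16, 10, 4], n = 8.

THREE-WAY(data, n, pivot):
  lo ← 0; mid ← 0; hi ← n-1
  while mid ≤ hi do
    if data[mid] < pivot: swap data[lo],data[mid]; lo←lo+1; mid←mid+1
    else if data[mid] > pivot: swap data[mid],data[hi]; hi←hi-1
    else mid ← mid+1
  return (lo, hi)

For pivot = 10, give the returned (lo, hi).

lo=0 mid=0 hi=7
6<10: swap(0,0), lo=1 mid=1 ⇒ [6, 7, 8, 12, 5, 16, 10, 4]
7<10: swap(1,1), lo=2 mid=2 ⇒ [6, 7, 8, 12, 5, 16, 10, 4]
8<10: swap(2,2), lo=3 mid=3 ⇒ [6, 7, 8, 12, 5, 16, 10, 4]
12>10: swap(3,7), hi=6 ⇒ [6, 7, 8, 4, 5, 16, 10, 12]
4<10: swap(3,3), lo=4 mid=4 ⇒ [6, 7, 8, 4, 5, 16, 10, 12]
5<10: swap(4,4), lo=5 mid=5 ⇒ [6, 7, 8, 4, 5, 16, 10, 12]
16>10: swap(5,6), hi=5 ⇒ [6, 7, 8, 4, 5, 10, 16, 12]
10=10: mid=6
done. lo=5 hi=5; data=[6, 7, 8, 4, 5, 10, 16, 12]

(5, 5)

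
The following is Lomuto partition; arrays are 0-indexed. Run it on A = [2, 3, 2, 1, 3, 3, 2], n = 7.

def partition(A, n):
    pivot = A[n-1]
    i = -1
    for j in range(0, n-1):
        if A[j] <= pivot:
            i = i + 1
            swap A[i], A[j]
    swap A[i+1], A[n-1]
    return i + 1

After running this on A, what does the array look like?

pivot=2, i=-1
j=0: 2≤2, i=0, swap(0,0) ⇒ [2, 3, 2, 1, 3, 3, 2]
j=1: 3>2, skip
j=2: 2≤2, i=1, swap(1,2) ⇒ [2, 2, 3, 1, 3, 3, 2]
j=3: 1≤2, i=2, swap(2,3) ⇒ [2, 2, 1, 3, 3, 3, 2]
j=4: 3>2, skip
j=5: 3>2, skip
swap(3,6) ⇒ [2, 2, 1, 2, 3, 3, 3]; return 3

[2, 2, 1, 2, 3, 3, 3]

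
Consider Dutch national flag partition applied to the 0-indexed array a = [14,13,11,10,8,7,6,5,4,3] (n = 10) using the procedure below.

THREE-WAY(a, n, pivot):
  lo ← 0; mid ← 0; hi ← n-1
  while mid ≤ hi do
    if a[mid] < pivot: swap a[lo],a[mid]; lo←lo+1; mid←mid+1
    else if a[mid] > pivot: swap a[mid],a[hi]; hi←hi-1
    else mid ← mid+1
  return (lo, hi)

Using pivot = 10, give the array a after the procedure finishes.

lo=0 mid=0 hi=9
14>10: swap(0,9), hi=8 ⇒ [3,13,11,10,8,7,6,5,4,14]
3<10: swap(0,0), lo=1 mid=1 ⇒ [3,13,11,10,8,7,6,5,4,14]
13>10: swap(1,8), hi=7 ⇒ [3,4,11,10,8,7,6,5,13,14]
4<10: swap(1,1), lo=2 mid=2 ⇒ [3,4,11,10,8,7,6,5,13,14]
11>10: swap(2,7), hi=6 ⇒ [3,4,5,10,8,7,6,11,13,14]
5<10: swap(2,2), lo=3 mid=3 ⇒ [3,4,5,10,8,7,6,11,13,14]
10=10: mid=4
8<10: swap(3,4), lo=4 mid=5 ⇒ [3,4,5,8,10,7,6,11,13,14]
7<10: swap(4,5), lo=5 mid=6 ⇒ [3,4,5,8,7,10,6,11,13,14]
6<10: swap(5,6), lo=6 mid=7 ⇒ [3,4,5,8,7,6,10,11,13,14]
done. lo=6 hi=6; a=[3,4,5,8,7,6,10,11,13,14]

[3,4,5,8,7,6,10,11,13,14]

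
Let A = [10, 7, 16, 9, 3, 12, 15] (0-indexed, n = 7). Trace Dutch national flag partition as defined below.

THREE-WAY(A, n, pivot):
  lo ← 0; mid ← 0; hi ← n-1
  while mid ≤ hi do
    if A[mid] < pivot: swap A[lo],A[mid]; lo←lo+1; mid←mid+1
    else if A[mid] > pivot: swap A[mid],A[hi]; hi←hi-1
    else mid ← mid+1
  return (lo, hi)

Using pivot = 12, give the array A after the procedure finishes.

pivot = 12; lo=0, mid=0, hi=6
A[mid]=10<12: swap A[0],A[0]; lo=1,mid=1 → [10, 7, 16, 9, 3, 12, 15]
A[mid]=7<12: swap A[1],A[1]; lo=2,mid=2 → [10, 7, 16, 9, 3, 12, 15]
A[mid]=16>12: swap A[2],A[6]; hi=5 → [10, 7, 15, 9, 3, 12, 16]
A[mid]=15>12: swap A[2],A[5]; hi=4 → [10, 7, 12, 9, 3, 15, 16]
A[mid]=12=12: mid=3
A[mid]=9<12: swap A[2],A[3]; lo=3,mid=4 → [10, 7, 9, 12, 3, 15, 16]
A[mid]=3<12: swap A[3],A[4]; lo=4,mid=5 → [10, 7, 9, 3, 12, 15, 16]
end: lo=4, hi=4; A = [10, 7, 9, 3, 12, 15, 16]

[10, 7, 9, 3, 12, 15, 16]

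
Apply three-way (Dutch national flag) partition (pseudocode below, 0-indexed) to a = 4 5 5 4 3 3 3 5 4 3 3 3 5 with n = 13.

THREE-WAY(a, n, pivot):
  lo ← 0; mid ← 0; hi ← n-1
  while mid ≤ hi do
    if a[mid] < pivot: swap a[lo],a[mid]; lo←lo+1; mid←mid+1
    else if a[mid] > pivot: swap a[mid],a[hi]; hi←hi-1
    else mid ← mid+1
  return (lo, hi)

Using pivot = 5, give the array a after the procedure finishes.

4 4 3 3 3 4 3 3 3 5 5 5 5

pivot = 5; lo=0, mid=0, hi=12
a[mid]=4<5: swap a[0],a[0]; lo=1,mid=1 → 4 5 5 4 3 3 3 5 4 3 3 3 5
a[mid]=5=5: mid=2
a[mid]=5=5: mid=3
a[mid]=4<5: swap a[1],a[3]; lo=2,mid=4 → 4 4 5 5 3 3 3 5 4 3 3 3 5
a[mid]=3<5: swap a[2],a[4]; lo=3,mid=5 → 4 4 3 5 5 3 3 5 4 3 3 3 5
a[mid]=3<5: swap a[3],a[5]; lo=4,mid=6 → 4 4 3 3 5 5 3 5 4 3 3 3 5
a[mid]=3<5: swap a[4],a[6]; lo=5,mid=7 → 4 4 3 3 3 5 5 5 4 3 3 3 5
a[mid]=5=5: mid=8
a[mid]=4<5: swap a[5],a[8]; lo=6,mid=9 → 4 4 3 3 3 4 5 5 5 3 3 3 5
a[mid]=3<5: swap a[6],a[9]; lo=7,mid=10 → 4 4 3 3 3 4 3 5 5 5 3 3 5
a[mid]=3<5: swap a[7],a[10]; lo=8,mid=11 → 4 4 3 3 3 4 3 3 5 5 5 3 5
a[mid]=3<5: swap a[8],a[11]; lo=9,mid=12 → 4 4 3 3 3 4 3 3 3 5 5 5 5
a[mid]=5=5: mid=13
end: lo=9, hi=12; a = 4 4 3 3 3 4 3 3 3 5 5 5 5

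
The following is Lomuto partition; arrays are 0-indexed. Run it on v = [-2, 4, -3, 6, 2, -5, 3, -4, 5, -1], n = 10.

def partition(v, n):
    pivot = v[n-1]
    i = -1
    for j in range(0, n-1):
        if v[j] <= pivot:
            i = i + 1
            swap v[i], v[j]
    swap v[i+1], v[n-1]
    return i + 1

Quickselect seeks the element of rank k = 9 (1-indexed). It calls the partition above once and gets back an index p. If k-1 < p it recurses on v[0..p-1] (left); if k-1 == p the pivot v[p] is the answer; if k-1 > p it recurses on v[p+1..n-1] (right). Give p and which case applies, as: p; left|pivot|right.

pivot=-1, i=-1
j=0: -2≤-1, i=0, swap(0,0) ⇒ [-2, 4, -3, 6, 2, -5, 3, -4, 5, -1]
j=1: 4>-1, skip
j=2: -3≤-1, i=1, swap(1,2) ⇒ [-2, -3, 4, 6, 2, -5, 3, -4, 5, -1]
j=3: 6>-1, skip
j=4: 2>-1, skip
j=5: -5≤-1, i=2, swap(2,5) ⇒ [-2, -3, -5, 6, 2, 4, 3, -4, 5, -1]
j=6: 3>-1, skip
j=7: -4≤-1, i=3, swap(3,7) ⇒ [-2, -3, -5, -4, 2, 4, 3, 6, 5, -1]
j=8: 5>-1, skip
swap(4,9) ⇒ [-2, -3, -5, -4, -1, 4, 3, 6, 5, 2]; return 4
p = 4; k-1 = 8 > 4 ⇒ right

4; right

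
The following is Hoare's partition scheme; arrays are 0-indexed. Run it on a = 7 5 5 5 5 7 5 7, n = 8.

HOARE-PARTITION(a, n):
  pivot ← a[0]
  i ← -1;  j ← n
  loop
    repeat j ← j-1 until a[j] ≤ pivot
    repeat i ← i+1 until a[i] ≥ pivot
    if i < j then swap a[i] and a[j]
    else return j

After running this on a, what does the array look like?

pivot=7
j stops at 7 (7), i stops at 0 (7); swap ⇒ 7 5 5 5 5 7 5 7
j stops at 6 (5), i stops at 5 (7); swap ⇒ 7 5 5 5 5 5 7 7
j stops at 5, i stops at 6; i≥j ⇒ return 5. a=7 5 5 5 5 5 7 7

7 5 5 5 5 5 7 7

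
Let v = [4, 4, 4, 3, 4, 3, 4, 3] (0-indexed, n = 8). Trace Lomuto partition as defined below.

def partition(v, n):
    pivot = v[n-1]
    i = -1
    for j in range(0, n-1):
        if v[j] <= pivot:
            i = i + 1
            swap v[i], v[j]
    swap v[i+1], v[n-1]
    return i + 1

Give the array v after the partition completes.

[3, 3, 3, 4, 4, 4, 4, 4]

pivot = v[7] = 3; i = -1
j=0: v[0]=4 > 3 → no swap
j=1: v[1]=4 > 3 → no swap
j=2: v[2]=4 > 3 → no swap
j=3: v[3]=3 ≤ 3 → i=0, swap v[0],v[3] → [3, 4, 4, 4, 4, 3, 4, 3]
j=4: v[4]=4 > 3 → no swap
j=5: v[5]=3 ≤ 3 → i=1, swap v[1],v[5] → [3, 3, 4, 4, 4, 4, 4, 3]
j=6: v[6]=4 > 3 → no swap
final swap v[2],v[7] → [3, 3, 3, 4, 4, 4, 4, 4]; return 2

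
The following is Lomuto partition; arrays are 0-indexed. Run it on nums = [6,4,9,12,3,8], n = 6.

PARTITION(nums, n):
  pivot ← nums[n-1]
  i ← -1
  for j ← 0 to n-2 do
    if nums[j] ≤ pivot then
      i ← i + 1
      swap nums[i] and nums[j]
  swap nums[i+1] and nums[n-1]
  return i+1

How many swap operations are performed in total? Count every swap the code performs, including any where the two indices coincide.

4

pivot = nums[5] = 8; i = -1
j=0: nums[0]=6 ≤ 8 → i=0, swap nums[0],nums[0] (no change) → [6,4,9,12,3,8]
j=1: nums[1]=4 ≤ 8 → i=1, swap nums[1],nums[1] (no change) → [6,4,9,12,3,8]
j=2: nums[2]=9 > 8 → no swap
j=3: nums[3]=12 > 8 → no swap
j=4: nums[4]=3 ≤ 8 → i=2, swap nums[2],nums[4] → [6,4,3,12,9,8]
final swap nums[3],nums[5] → [6,4,3,8,9,12]; return 3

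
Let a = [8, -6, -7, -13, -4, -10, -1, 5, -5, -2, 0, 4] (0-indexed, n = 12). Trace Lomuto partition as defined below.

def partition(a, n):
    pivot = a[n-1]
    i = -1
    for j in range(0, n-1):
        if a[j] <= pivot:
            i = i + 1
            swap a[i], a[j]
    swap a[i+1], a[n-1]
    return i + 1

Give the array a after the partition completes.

[-6, -7, -13, -4, -10, -1, -5, -2, 0, 4, 8, 5]

pivot = a[11] = 4; i = -1
j=0: a[0]=8 > 4 → no swap
j=1: a[1]=-6 ≤ 4 → i=0, swap a[0],a[1] → [-6, 8, -7, -13, -4, -10, -1, 5, -5, -2, 0, 4]
j=2: a[2]=-7 ≤ 4 → i=1, swap a[1],a[2] → [-6, -7, 8, -13, -4, -10, -1, 5, -5, -2, 0, 4]
j=3: a[3]=-13 ≤ 4 → i=2, swap a[2],a[3] → [-6, -7, -13, 8, -4, -10, -1, 5, -5, -2, 0, 4]
j=4: a[4]=-4 ≤ 4 → i=3, swap a[3],a[4] → [-6, -7, -13, -4, 8, -10, -1, 5, -5, -2, 0, 4]
j=5: a[5]=-10 ≤ 4 → i=4, swap a[4],a[5] → [-6, -7, -13, -4, -10, 8, -1, 5, -5, -2, 0, 4]
j=6: a[6]=-1 ≤ 4 → i=5, swap a[5],a[6] → [-6, -7, -13, -4, -10, -1, 8, 5, -5, -2, 0, 4]
j=7: a[7]=5 > 4 → no swap
j=8: a[8]=-5 ≤ 4 → i=6, swap a[6],a[8] → [-6, -7, -13, -4, -10, -1, -5, 5, 8, -2, 0, 4]
j=9: a[9]=-2 ≤ 4 → i=7, swap a[7],a[9] → [-6, -7, -13, -4, -10, -1, -5, -2, 8, 5, 0, 4]
j=10: a[10]=0 ≤ 4 → i=8, swap a[8],a[10] → [-6, -7, -13, -4, -10, -1, -5, -2, 0, 5, 8, 4]
final swap a[9],a[11] → [-6, -7, -13, -4, -10, -1, -5, -2, 0, 4, 8, 5]; return 9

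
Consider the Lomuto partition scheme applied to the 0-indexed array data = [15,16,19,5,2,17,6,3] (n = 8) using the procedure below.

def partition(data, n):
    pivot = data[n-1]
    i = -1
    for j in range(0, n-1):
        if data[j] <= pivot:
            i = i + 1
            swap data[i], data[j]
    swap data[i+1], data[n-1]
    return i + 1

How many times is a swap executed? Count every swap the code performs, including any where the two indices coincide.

2

pivot=3, i=-1
j=0: 15>3, skip
j=1: 16>3, skip
j=2: 19>3, skip
j=3: 5>3, skip
j=4: 2≤3, i=0, swap(0,4) ⇒ [2,16,19,5,15,17,6,3]
j=5: 17>3, skip
j=6: 6>3, skip
swap(1,7) ⇒ [2,3,19,5,15,17,6,16]; return 1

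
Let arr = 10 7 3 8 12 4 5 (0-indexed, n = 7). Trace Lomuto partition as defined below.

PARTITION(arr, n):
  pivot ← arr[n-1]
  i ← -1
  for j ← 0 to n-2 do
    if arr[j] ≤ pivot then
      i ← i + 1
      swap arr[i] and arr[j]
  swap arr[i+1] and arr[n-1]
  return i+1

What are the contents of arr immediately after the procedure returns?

pivot=5, i=-1
j=0: 10>5, skip
j=1: 7>5, skip
j=2: 3≤5, i=0, swap(0,2) ⇒ 3 7 10 8 12 4 5
j=3: 8>5, skip
j=4: 12>5, skip
j=5: 4≤5, i=1, swap(1,5) ⇒ 3 4 10 8 12 7 5
swap(2,6) ⇒ 3 4 5 8 12 7 10; return 2

3 4 5 8 12 7 10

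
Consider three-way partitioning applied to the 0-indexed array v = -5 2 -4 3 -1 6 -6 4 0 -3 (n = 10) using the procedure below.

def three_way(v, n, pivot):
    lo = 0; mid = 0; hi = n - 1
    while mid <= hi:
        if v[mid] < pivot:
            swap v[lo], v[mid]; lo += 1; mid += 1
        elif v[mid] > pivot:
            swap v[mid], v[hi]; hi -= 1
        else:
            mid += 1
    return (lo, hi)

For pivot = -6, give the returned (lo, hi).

(0, 0)

lo=0 mid=0 hi=9
-5>-6: swap(0,9), hi=8 ⇒ -3 2 -4 3 -1 6 -6 4 0 -5
-3>-6: swap(0,8), hi=7 ⇒ 0 2 -4 3 -1 6 -6 4 -3 -5
0>-6: swap(0,7), hi=6 ⇒ 4 2 -4 3 -1 6 -6 0 -3 -5
4>-6: swap(0,6), hi=5 ⇒ -6 2 -4 3 -1 6 4 0 -3 -5
-6=-6: mid=1
2>-6: swap(1,5), hi=4 ⇒ -6 6 -4 3 -1 2 4 0 -3 -5
6>-6: swap(1,4), hi=3 ⇒ -6 -1 -4 3 6 2 4 0 -3 -5
-1>-6: swap(1,3), hi=2 ⇒ -6 3 -4 -1 6 2 4 0 -3 -5
3>-6: swap(1,2), hi=1 ⇒ -6 -4 3 -1 6 2 4 0 -3 -5
-4>-6: swap(1,1), hi=0 ⇒ -6 -4 3 -1 6 2 4 0 -3 -5
done. lo=0 hi=0; v=-6 -4 3 -1 6 2 4 0 -3 -5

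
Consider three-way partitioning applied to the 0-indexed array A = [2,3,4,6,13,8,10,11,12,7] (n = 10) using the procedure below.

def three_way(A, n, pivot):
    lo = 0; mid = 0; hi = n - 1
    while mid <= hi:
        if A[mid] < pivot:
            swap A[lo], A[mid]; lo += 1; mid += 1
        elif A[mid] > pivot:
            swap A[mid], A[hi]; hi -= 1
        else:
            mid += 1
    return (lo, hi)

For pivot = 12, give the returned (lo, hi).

(8, 8)

lo=0 mid=0 hi=9
2<12: swap(0,0), lo=1 mid=1 ⇒ [2,3,4,6,13,8,10,11,12,7]
3<12: swap(1,1), lo=2 mid=2 ⇒ [2,3,4,6,13,8,10,11,12,7]
4<12: swap(2,2), lo=3 mid=3 ⇒ [2,3,4,6,13,8,10,11,12,7]
6<12: swap(3,3), lo=4 mid=4 ⇒ [2,3,4,6,13,8,10,11,12,7]
13>12: swap(4,9), hi=8 ⇒ [2,3,4,6,7,8,10,11,12,13]
7<12: swap(4,4), lo=5 mid=5 ⇒ [2,3,4,6,7,8,10,11,12,13]
8<12: swap(5,5), lo=6 mid=6 ⇒ [2,3,4,6,7,8,10,11,12,13]
10<12: swap(6,6), lo=7 mid=7 ⇒ [2,3,4,6,7,8,10,11,12,13]
11<12: swap(7,7), lo=8 mid=8 ⇒ [2,3,4,6,7,8,10,11,12,13]
12=12: mid=9
done. lo=8 hi=8; A=[2,3,4,6,7,8,10,11,12,13]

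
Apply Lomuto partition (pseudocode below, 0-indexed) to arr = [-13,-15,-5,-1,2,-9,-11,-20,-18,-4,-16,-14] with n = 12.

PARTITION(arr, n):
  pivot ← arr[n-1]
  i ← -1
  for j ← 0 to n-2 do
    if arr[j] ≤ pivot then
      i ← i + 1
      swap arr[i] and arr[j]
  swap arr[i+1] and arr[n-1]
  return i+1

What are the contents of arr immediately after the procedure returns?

[-15,-20,-18,-16,-14,-9,-11,-13,-5,-4,-1,2]

pivot=-14, i=-1
j=0: -13>-14, skip
j=1: -15≤-14, i=0, swap(0,1) ⇒ [-15,-13,-5,-1,2,-9,-11,-20,-18,-4,-16,-14]
j=2: -5>-14, skip
j=3: -1>-14, skip
j=4: 2>-14, skip
j=5: -9>-14, skip
j=6: -11>-14, skip
j=7: -20≤-14, i=1, swap(1,7) ⇒ [-15,-20,-5,-1,2,-9,-11,-13,-18,-4,-16,-14]
j=8: -18≤-14, i=2, swap(2,8) ⇒ [-15,-20,-18,-1,2,-9,-11,-13,-5,-4,-16,-14]
j=9: -4>-14, skip
j=10: -16≤-14, i=3, swap(3,10) ⇒ [-15,-20,-18,-16,2,-9,-11,-13,-5,-4,-1,-14]
swap(4,11) ⇒ [-15,-20,-18,-16,-14,-9,-11,-13,-5,-4,-1,2]; return 4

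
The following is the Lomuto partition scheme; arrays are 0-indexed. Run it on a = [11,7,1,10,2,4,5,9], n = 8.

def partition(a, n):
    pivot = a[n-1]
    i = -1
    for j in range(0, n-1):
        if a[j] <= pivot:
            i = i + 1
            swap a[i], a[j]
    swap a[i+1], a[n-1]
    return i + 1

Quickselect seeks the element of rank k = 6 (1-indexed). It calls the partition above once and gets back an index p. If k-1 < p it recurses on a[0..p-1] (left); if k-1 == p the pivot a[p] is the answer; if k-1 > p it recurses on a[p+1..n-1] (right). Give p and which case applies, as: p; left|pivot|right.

5; pivot

pivot=9, i=-1
j=0: 11>9, skip
j=1: 7≤9, i=0, swap(0,1) ⇒ [7,11,1,10,2,4,5,9]
j=2: 1≤9, i=1, swap(1,2) ⇒ [7,1,11,10,2,4,5,9]
j=3: 10>9, skip
j=4: 2≤9, i=2, swap(2,4) ⇒ [7,1,2,10,11,4,5,9]
j=5: 4≤9, i=3, swap(3,5) ⇒ [7,1,2,4,11,10,5,9]
j=6: 5≤9, i=4, swap(4,6) ⇒ [7,1,2,4,5,10,11,9]
swap(5,7) ⇒ [7,1,2,4,5,9,11,10]; return 5
p = 5; k-1 = 5 == 5 ⇒ pivot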